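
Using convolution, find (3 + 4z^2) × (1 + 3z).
Ascending coefficients: a = [3, 0, 4], b = [1, 3]. c[0] = 3×1 = 3; c[1] = 3×3 + 0×1 = 9; c[2] = 0×3 + 4×1 = 4; c[3] = 4×3 = 12. Result coefficients: [3, 9, 4, 12] → 3 + 9z + 4z^2 + 12z^3

3 + 9z + 4z^2 + 12z^3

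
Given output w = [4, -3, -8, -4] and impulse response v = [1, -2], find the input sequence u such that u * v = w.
Deconvolve w=[4, -3, -8, -4] by v=[1, -2]. Since v[0]=1, solve forward: u[0] = w[0] / 1 = 4; u[1] = (w[1] - 4×-2) / 1 = 5; u[2] = (w[2] - 5×-2) / 1 = 2. So u = [4, 5, 2]. Check by forward convolution: w[0] = 4×1 = 4; w[1] = 4×-2 + 5×1 = -3; w[2] = 5×-2 + 2×1 = -8; w[3] = 2×-2 = -4

[4, 5, 2]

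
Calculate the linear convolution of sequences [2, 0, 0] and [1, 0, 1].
y[0] = 2×1 = 2; y[1] = 2×0 + 0×1 = 0; y[2] = 2×1 + 0×0 + 0×1 = 2; y[3] = 0×1 + 0×0 = 0; y[4] = 0×1 = 0

[2, 0, 2, 0, 0]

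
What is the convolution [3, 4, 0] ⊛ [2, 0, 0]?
y[0] = 3×2 = 6; y[1] = 3×0 + 4×2 = 8; y[2] = 3×0 + 4×0 + 0×2 = 0; y[3] = 4×0 + 0×0 = 0; y[4] = 0×0 = 0

[6, 8, 0, 0, 0]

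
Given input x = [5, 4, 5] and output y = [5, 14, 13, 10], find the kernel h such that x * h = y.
Output length 4 = len(x) + len(h) - 1 ⇒ len(h) = 2. Solve h forward using h[k] = (y[k] - Σ_{i≥1} x[i]·h[k-i]) / x[0]: h[0] = y[0] / x[0] = 5 / 5 = 1; h[1] = (y[1] - 4×1) / x[0] = (14 - 4×1) / 5 = 2. So h = [1, 2]. Forward-check [5, 4, 5] * [1, 2]: y[0] = 5×1 = 5; y[1] = 5×2 + 4×1 = 14; y[2] = 4×2 + 5×1 = 13; y[3] = 5×2 = 10 → [5, 14, 13, 10] ✓

[1, 2]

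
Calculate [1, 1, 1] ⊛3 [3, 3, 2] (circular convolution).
Use y[k] = Σ_j x[j]·h[(k-j) mod 3]. y[0] = 1×3 + 1×2 + 1×3 = 8; y[1] = 1×3 + 1×3 + 1×2 = 8; y[2] = 1×2 + 1×3 + 1×3 = 8. Result: [8, 8, 8]

[8, 8, 8]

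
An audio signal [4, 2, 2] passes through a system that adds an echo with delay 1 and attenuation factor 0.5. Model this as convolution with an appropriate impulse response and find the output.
Direct-path + delayed-attenuated-path model → impulse response h = [1, 0.5] (1 at lag 0, 0.5 at lag 1). Output y[n] = x[n] + 0.5·x[n - 1] (with x[n] = 0 outside 0..2): y[0] = 4 + 0.5×0 = 4; y[1] = 2 + 0.5×4 = 4.0; y[2] = 2 + 0.5×2 = 3.0; y[3] = 0 + 0.5×2 = 1.0. So y = [4, 4.0, 3.0, 1.0]

[4, 4.0, 3.0, 1.0]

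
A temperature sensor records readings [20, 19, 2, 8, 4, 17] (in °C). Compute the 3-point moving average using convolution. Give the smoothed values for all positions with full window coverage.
3-point moving average kernel = [1, 1, 1]. Apply in 'valid' mode (full window coverage): avg[0] = (20 + 19 + 2) / 3 = 13.67; avg[1] = (19 + 2 + 8) / 3 = 9.67; avg[2] = (2 + 8 + 4) / 3 = 4.67; avg[3] = (8 + 4 + 17) / 3 = 9.67. Smoothed values: [13.67, 9.67, 4.67, 9.67]

[13.67, 9.67, 4.67, 9.67]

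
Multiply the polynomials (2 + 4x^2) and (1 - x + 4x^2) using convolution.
Ascending coefficients: a = [2, 0, 4], b = [1, -1, 4]. c[0] = 2×1 = 2; c[1] = 2×-1 + 0×1 = -2; c[2] = 2×4 + 0×-1 + 4×1 = 12; c[3] = 0×4 + 4×-1 = -4; c[4] = 4×4 = 16. Result coefficients: [2, -2, 12, -4, 16] → 2 - 2x + 12x^2 - 4x^3 + 16x^4

2 - 2x + 12x^2 - 4x^3 + 16x^4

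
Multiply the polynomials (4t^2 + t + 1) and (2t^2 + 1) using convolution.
Ascending coefficients: a = [1, 1, 4], b = [1, 0, 2]. c[0] = 1×1 = 1; c[1] = 1×0 + 1×1 = 1; c[2] = 1×2 + 1×0 + 4×1 = 6; c[3] = 1×2 + 4×0 = 2; c[4] = 4×2 = 8. Result coefficients: [1, 1, 6, 2, 8] → 8t^4 + 2t^3 + 6t^2 + t + 1

8t^4 + 2t^3 + 6t^2 + t + 1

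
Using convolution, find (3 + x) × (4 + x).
Ascending coefficients: a = [3, 1], b = [4, 1]. c[0] = 3×4 = 12; c[1] = 3×1 + 1×4 = 7; c[2] = 1×1 = 1. Result coefficients: [12, 7, 1] → 12 + 7x + x^2

12 + 7x + x^2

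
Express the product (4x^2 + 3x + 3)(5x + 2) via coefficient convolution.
Ascending coefficients: a = [3, 3, 4], b = [2, 5]. c[0] = 3×2 = 6; c[1] = 3×5 + 3×2 = 21; c[2] = 3×5 + 4×2 = 23; c[3] = 4×5 = 20. Result coefficients: [6, 21, 23, 20] → 20x^3 + 23x^2 + 21x + 6

20x^3 + 23x^2 + 21x + 6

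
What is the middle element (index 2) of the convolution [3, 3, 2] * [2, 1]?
Use y[k] = Σ_i a[i]·b[k-i] at k=2. y[2] = 3×1 + 2×2 = 7

7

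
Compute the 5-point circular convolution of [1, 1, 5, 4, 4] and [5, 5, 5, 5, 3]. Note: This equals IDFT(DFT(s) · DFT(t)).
Either evaluate y[k] = Σ_j s[j]·t[(k-j) mod 5] directly, or use IDFT(DFT(s) · DFT(t)). y[0] = 1×5 + 1×3 + 5×5 + 4×5 + 4×5 = 73; y[1] = 1×5 + 1×5 + 5×3 + 4×5 + 4×5 = 65; y[2] = 1×5 + 1×5 + 5×5 + 4×3 + 4×5 = 67; y[3] = 1×5 + 1×5 + 5×5 + 4×5 + 4×3 = 67; y[4] = 1×3 + 1×5 + 5×5 + 4×5 + 4×5 = 73. Result: [73, 65, 67, 67, 73]

[73, 65, 67, 67, 73]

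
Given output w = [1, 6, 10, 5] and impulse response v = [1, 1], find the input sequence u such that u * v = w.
Deconvolve w=[1, 6, 10, 5] by v=[1, 1]. Since v[0]=1, solve forward: u[0] = w[0] / 1 = 1; u[1] = (w[1] - 1×1) / 1 = 5; u[2] = (w[2] - 5×1) / 1 = 5. So u = [1, 5, 5]. Check by forward convolution: w[0] = 1×1 = 1; w[1] = 1×1 + 5×1 = 6; w[2] = 5×1 + 5×1 = 10; w[3] = 5×1 = 5

[1, 5, 5]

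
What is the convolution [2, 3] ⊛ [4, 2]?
y[0] = 2×4 = 8; y[1] = 2×2 + 3×4 = 16; y[2] = 3×2 = 6

[8, 16, 6]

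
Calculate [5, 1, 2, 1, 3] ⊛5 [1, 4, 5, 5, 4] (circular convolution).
Use y[k] = Σ_j s[j]·t[(k-j) mod 5]. y[0] = 5×1 + 1×4 + 2×5 + 1×5 + 3×4 = 36; y[1] = 5×4 + 1×1 + 2×4 + 1×5 + 3×5 = 49; y[2] = 5×5 + 1×4 + 2×1 + 1×4 + 3×5 = 50; y[3] = 5×5 + 1×5 + 2×4 + 1×1 + 3×4 = 51; y[4] = 5×4 + 1×5 + 2×5 + 1×4 + 3×1 = 42. Result: [36, 49, 50, 51, 42]

[36, 49, 50, 51, 42]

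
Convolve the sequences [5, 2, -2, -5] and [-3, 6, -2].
y[0] = 5×-3 = -15; y[1] = 5×6 + 2×-3 = 24; y[2] = 5×-2 + 2×6 + -2×-3 = 8; y[3] = 2×-2 + -2×6 + -5×-3 = -1; y[4] = -2×-2 + -5×6 = -26; y[5] = -5×-2 = 10

[-15, 24, 8, -1, -26, 10]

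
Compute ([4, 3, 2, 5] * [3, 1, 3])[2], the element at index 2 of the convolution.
Use y[k] = Σ_i a[i]·b[k-i] at k=2. y[2] = 4×3 + 3×1 + 2×3 = 21

21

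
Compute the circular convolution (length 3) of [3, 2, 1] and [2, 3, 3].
Use y[k] = Σ_j x[j]·h[(k-j) mod 3]. y[0] = 3×2 + 2×3 + 1×3 = 15; y[1] = 3×3 + 2×2 + 1×3 = 16; y[2] = 3×3 + 2×3 + 1×2 = 17. Result: [15, 16, 17]

[15, 16, 17]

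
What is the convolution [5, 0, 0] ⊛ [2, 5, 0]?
y[0] = 5×2 = 10; y[1] = 5×5 + 0×2 = 25; y[2] = 5×0 + 0×5 + 0×2 = 0; y[3] = 0×0 + 0×5 = 0; y[4] = 0×0 = 0

[10, 25, 0, 0, 0]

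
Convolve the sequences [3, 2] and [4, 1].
y[0] = 3×4 = 12; y[1] = 3×1 + 2×4 = 11; y[2] = 2×1 = 2

[12, 11, 2]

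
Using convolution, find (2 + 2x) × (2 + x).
Ascending coefficients: a = [2, 2], b = [2, 1]. c[0] = 2×2 = 4; c[1] = 2×1 + 2×2 = 6; c[2] = 2×1 = 2. Result coefficients: [4, 6, 2] → 4 + 6x + 2x^2

4 + 6x + 2x^2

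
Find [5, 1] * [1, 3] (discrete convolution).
y[0] = 5×1 = 5; y[1] = 5×3 + 1×1 = 16; y[2] = 1×3 = 3

[5, 16, 3]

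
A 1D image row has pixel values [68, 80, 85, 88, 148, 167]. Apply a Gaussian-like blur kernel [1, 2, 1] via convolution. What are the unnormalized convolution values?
Convolve image row [68, 80, 85, 88, 148, 167] with kernel [1, 2, 1]: y[0] = 68×1 = 68; y[1] = 68×2 + 80×1 = 216; y[2] = 68×1 + 80×2 + 85×1 = 313; y[3] = 80×1 + 85×2 + 88×1 = 338; y[4] = 85×1 + 88×2 + 148×1 = 409; y[5] = 88×1 + 148×2 + 167×1 = 551; y[6] = 148×1 + 167×2 = 482; y[7] = 167×1 = 167 → [68, 216, 313, 338, 409, 551, 482, 167]. Normalization factor = sum(kernel) = 4.

[68, 216, 313, 338, 409, 551, 482, 167]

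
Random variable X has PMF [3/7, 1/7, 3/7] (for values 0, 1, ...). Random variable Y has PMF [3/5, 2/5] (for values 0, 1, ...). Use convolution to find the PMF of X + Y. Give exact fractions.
P(X+Y=k) = Σ_i P(X=i)·P(Y=k-i) — a convolution of [3/7, 1/7, 3/7] and [3/5, 2/5]. P(X+Y=0) = (3/7)×(3/5) = 9/35; P(X+Y=1) = (3/7)×(2/5) + (1/7)×(3/5) = 6/35 + 3/35 = 9/35; P(X+Y=2) = (1/7)×(2/5) + (3/7)×(3/5) = 2/35 + 9/35 = 11/35; P(X+Y=3) = (3/7)×(2/5) = 6/35. PMF: [9/35, 9/35, 11/35, 6/35] (sums to 1 ✓)

[9/35, 9/35, 11/35, 6/35]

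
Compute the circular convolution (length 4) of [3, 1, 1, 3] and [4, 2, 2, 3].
Use y[k] = Σ_j x[j]·h[(k-j) mod 4]. y[0] = 3×4 + 1×3 + 1×2 + 3×2 = 23; y[1] = 3×2 + 1×4 + 1×3 + 3×2 = 19; y[2] = 3×2 + 1×2 + 1×4 + 3×3 = 21; y[3] = 3×3 + 1×2 + 1×2 + 3×4 = 25. Result: [23, 19, 21, 25]

[23, 19, 21, 25]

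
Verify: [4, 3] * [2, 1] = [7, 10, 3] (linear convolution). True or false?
Recompute linear convolution of [4, 3] and [2, 1]: y[0] = 4×2 = 8; y[1] = 4×1 + 3×2 = 10; y[2] = 3×1 = 3 → [8, 10, 3]. Compare to given [7, 10, 3]: they differ at index 0: given 7, correct 8, so answer: No

No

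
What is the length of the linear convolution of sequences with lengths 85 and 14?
Linear/full convolution length: m + n - 1 = 85 + 14 - 1 = 98

98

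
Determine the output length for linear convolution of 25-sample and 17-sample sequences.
Linear/full convolution length: m + n - 1 = 25 + 17 - 1 = 41

41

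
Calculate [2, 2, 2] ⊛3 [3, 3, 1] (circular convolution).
Use y[k] = Σ_j x[j]·h[(k-j) mod 3]. y[0] = 2×3 + 2×1 + 2×3 = 14; y[1] = 2×3 + 2×3 + 2×1 = 14; y[2] = 2×1 + 2×3 + 2×3 = 14. Result: [14, 14, 14]

[14, 14, 14]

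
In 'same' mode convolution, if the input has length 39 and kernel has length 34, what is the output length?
'Same' mode returns an output with the same length as the input: 39

39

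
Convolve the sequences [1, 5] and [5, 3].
y[0] = 1×5 = 5; y[1] = 1×3 + 5×5 = 28; y[2] = 5×3 = 15

[5, 28, 15]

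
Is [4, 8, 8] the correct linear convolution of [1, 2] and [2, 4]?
Recompute linear convolution of [1, 2] and [2, 4]: y[0] = 1×2 = 2; y[1] = 1×4 + 2×2 = 8; y[2] = 2×4 = 8 → [2, 8, 8]. Compare to given [4, 8, 8]: they differ at index 0: given 4, correct 2, so answer: No

No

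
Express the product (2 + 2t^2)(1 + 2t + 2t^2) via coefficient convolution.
Ascending coefficients: a = [2, 0, 2], b = [1, 2, 2]. c[0] = 2×1 = 2; c[1] = 2×2 + 0×1 = 4; c[2] = 2×2 + 0×2 + 2×1 = 6; c[3] = 0×2 + 2×2 = 4; c[4] = 2×2 = 4. Result coefficients: [2, 4, 6, 4, 4] → 2 + 4t + 6t^2 + 4t^3 + 4t^4

2 + 4t + 6t^2 + 4t^3 + 4t^4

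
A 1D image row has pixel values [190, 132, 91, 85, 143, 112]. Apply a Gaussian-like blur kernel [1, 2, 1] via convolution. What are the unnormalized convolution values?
Convolve image row [190, 132, 91, 85, 143, 112] with kernel [1, 2, 1]: y[0] = 190×1 = 190; y[1] = 190×2 + 132×1 = 512; y[2] = 190×1 + 132×2 + 91×1 = 545; y[3] = 132×1 + 91×2 + 85×1 = 399; y[4] = 91×1 + 85×2 + 143×1 = 404; y[5] = 85×1 + 143×2 + 112×1 = 483; y[6] = 143×1 + 112×2 = 367; y[7] = 112×1 = 112 → [190, 512, 545, 399, 404, 483, 367, 112]. Normalization factor = sum(kernel) = 4.

[190, 512, 545, 399, 404, 483, 367, 112]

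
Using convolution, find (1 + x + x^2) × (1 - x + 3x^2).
Ascending coefficients: a = [1, 1, 1], b = [1, -1, 3]. c[0] = 1×1 = 1; c[1] = 1×-1 + 1×1 = 0; c[2] = 1×3 + 1×-1 + 1×1 = 3; c[3] = 1×3 + 1×-1 = 2; c[4] = 1×3 = 3. Result coefficients: [1, 0, 3, 2, 3] → 1 + 3x^2 + 2x^3 + 3x^4

1 + 3x^2 + 2x^3 + 3x^4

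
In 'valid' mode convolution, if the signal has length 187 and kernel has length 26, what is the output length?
'Valid' mode counts only positions where the kernel fully overlaps the signal: m - n + 1 = 187 - 26 + 1 = 162

162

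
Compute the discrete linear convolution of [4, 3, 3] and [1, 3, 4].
y[0] = 4×1 = 4; y[1] = 4×3 + 3×1 = 15; y[2] = 4×4 + 3×3 + 3×1 = 28; y[3] = 3×4 + 3×3 = 21; y[4] = 3×4 = 12

[4, 15, 28, 21, 12]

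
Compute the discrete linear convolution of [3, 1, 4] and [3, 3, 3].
y[0] = 3×3 = 9; y[1] = 3×3 + 1×3 = 12; y[2] = 3×3 + 1×3 + 4×3 = 24; y[3] = 1×3 + 4×3 = 15; y[4] = 4×3 = 12

[9, 12, 24, 15, 12]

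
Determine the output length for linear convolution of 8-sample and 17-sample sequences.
Linear/full convolution length: m + n - 1 = 8 + 17 - 1 = 24

24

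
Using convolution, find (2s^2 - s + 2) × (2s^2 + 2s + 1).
Ascending coefficients: a = [2, -1, 2], b = [1, 2, 2]. c[0] = 2×1 = 2; c[1] = 2×2 + -1×1 = 3; c[2] = 2×2 + -1×2 + 2×1 = 4; c[3] = -1×2 + 2×2 = 2; c[4] = 2×2 = 4. Result coefficients: [2, 3, 4, 2, 4] → 4s^4 + 2s^3 + 4s^2 + 3s + 2

4s^4 + 2s^3 + 4s^2 + 3s + 2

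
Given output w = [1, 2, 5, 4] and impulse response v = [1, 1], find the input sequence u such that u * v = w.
Deconvolve w=[1, 2, 5, 4] by v=[1, 1]. Since v[0]=1, solve forward: u[0] = w[0] / 1 = 1; u[1] = (w[1] - 1×1) / 1 = 1; u[2] = (w[2] - 1×1) / 1 = 4. So u = [1, 1, 4]. Check by forward convolution: w[0] = 1×1 = 1; w[1] = 1×1 + 1×1 = 2; w[2] = 1×1 + 4×1 = 5; w[3] = 4×1 = 4

[1, 1, 4]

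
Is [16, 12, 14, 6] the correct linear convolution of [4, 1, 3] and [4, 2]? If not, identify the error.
Recompute linear convolution of [4, 1, 3] and [4, 2]: y[0] = 4×4 = 16; y[1] = 4×2 + 1×4 = 12; y[2] = 1×2 + 3×4 = 14; y[3] = 3×2 = 6 → [16, 12, 14, 6]. Given [16, 12, 14, 6] matches, so answer: Yes

Yes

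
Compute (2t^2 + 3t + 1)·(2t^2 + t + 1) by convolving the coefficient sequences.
Ascending coefficients: a = [1, 3, 2], b = [1, 1, 2]. c[0] = 1×1 = 1; c[1] = 1×1 + 3×1 = 4; c[2] = 1×2 + 3×1 + 2×1 = 7; c[3] = 3×2 + 2×1 = 8; c[4] = 2×2 = 4. Result coefficients: [1, 4, 7, 8, 4] → 4t^4 + 8t^3 + 7t^2 + 4t + 1

4t^4 + 8t^3 + 7t^2 + 4t + 1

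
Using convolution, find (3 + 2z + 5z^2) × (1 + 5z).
Ascending coefficients: a = [3, 2, 5], b = [1, 5]. c[0] = 3×1 = 3; c[1] = 3×5 + 2×1 = 17; c[2] = 2×5 + 5×1 = 15; c[3] = 5×5 = 25. Result coefficients: [3, 17, 15, 25] → 3 + 17z + 15z^2 + 25z^3

3 + 17z + 15z^2 + 25z^3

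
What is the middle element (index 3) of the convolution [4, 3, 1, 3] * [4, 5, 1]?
Use y[k] = Σ_i a[i]·b[k-i] at k=3. y[3] = 3×1 + 1×5 + 3×4 = 20

20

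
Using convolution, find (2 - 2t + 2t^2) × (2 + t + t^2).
Ascending coefficients: a = [2, -2, 2], b = [2, 1, 1]. c[0] = 2×2 = 4; c[1] = 2×1 + -2×2 = -2; c[2] = 2×1 + -2×1 + 2×2 = 4; c[3] = -2×1 + 2×1 = 0; c[4] = 2×1 = 2. Result coefficients: [4, -2, 4, 0, 2] → 4 - 2t + 4t^2 + 2t^4

4 - 2t + 4t^2 + 2t^4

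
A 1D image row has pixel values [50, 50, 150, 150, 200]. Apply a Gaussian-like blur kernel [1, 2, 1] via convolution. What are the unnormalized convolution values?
Convolve image row [50, 50, 150, 150, 200] with kernel [1, 2, 1]: y[0] = 50×1 = 50; y[1] = 50×2 + 50×1 = 150; y[2] = 50×1 + 50×2 + 150×1 = 300; y[3] = 50×1 + 150×2 + 150×1 = 500; y[4] = 150×1 + 150×2 + 200×1 = 650; y[5] = 150×1 + 200×2 = 550; y[6] = 200×1 = 200 → [50, 150, 300, 500, 650, 550, 200]. Normalization factor = sum(kernel) = 4.

[50, 150, 300, 500, 650, 550, 200]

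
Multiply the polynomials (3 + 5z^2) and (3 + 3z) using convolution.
Ascending coefficients: a = [3, 0, 5], b = [3, 3]. c[0] = 3×3 = 9; c[1] = 3×3 + 0×3 = 9; c[2] = 0×3 + 5×3 = 15; c[3] = 5×3 = 15. Result coefficients: [9, 9, 15, 15] → 9 + 9z + 15z^2 + 15z^3

9 + 9z + 15z^2 + 15z^3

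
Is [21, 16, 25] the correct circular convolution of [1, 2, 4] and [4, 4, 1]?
Recompute circular convolution of [1, 2, 4] and [4, 4, 1]: y[0] = 1×4 + 2×1 + 4×4 = 22; y[1] = 1×4 + 2×4 + 4×1 = 16; y[2] = 1×1 + 2×4 + 4×4 = 25 → [22, 16, 25]. Compare to given [21, 16, 25]: they differ at index 0: given 21, correct 22, so answer: No

No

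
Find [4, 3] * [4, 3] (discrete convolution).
y[0] = 4×4 = 16; y[1] = 4×3 + 3×4 = 24; y[2] = 3×3 = 9

[16, 24, 9]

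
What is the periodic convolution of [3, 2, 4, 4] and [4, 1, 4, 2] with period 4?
Use y[k] = Σ_j x[j]·h[(k-j) mod 4]. y[0] = 3×4 + 2×2 + 4×4 + 4×1 = 36; y[1] = 3×1 + 2×4 + 4×2 + 4×4 = 35; y[2] = 3×4 + 2×1 + 4×4 + 4×2 = 38; y[3] = 3×2 + 2×4 + 4×1 + 4×4 = 34. Result: [36, 35, 38, 34]

[36, 35, 38, 34]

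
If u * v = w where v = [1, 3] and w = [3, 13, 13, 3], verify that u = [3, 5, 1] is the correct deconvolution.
Forward-compute [3, 5, 1] * [1, 3]: w[0] = 3×1 = 3; w[1] = 3×3 + 5×1 = 14; w[2] = 5×3 + 1×1 = 16; w[3] = 1×3 = 3 → [3, 14, 16, 3]. Does not match given w = [3, 13, 13, 3].

Not verified. [3, 5, 1] * [1, 3] = [3, 14, 16, 3], which differs from [3, 13, 13, 3] at index 1.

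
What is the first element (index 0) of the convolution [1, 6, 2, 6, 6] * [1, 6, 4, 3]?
Use y[k] = Σ_i a[i]·b[k-i] at k=0. y[0] = 1×1 = 1

1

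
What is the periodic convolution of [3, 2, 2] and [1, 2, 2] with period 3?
Use y[k] = Σ_j a[j]·b[(k-j) mod 3]. y[0] = 3×1 + 2×2 + 2×2 = 11; y[1] = 3×2 + 2×1 + 2×2 = 12; y[2] = 3×2 + 2×2 + 2×1 = 12. Result: [11, 12, 12]

[11, 12, 12]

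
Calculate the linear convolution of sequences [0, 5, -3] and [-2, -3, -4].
y[0] = 0×-2 = 0; y[1] = 0×-3 + 5×-2 = -10; y[2] = 0×-4 + 5×-3 + -3×-2 = -9; y[3] = 5×-4 + -3×-3 = -11; y[4] = -3×-4 = 12

[0, -10, -9, -11, 12]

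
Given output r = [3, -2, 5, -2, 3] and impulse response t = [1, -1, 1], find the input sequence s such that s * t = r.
Deconvolve r=[3, -2, 5, -2, 3] by t=[1, -1, 1]. Since t[0]=1, solve forward: s[0] = r[0] / 1 = 3; s[1] = (r[1] - 3×-1) / 1 = 1; s[2] = (r[2] - 1×-1 - 3×1) / 1 = 3. So s = [3, 1, 3]. Check by forward convolution: r[0] = 3×1 = 3; r[1] = 3×-1 + 1×1 = -2; r[2] = 3×1 + 1×-1 + 3×1 = 5; r[3] = 1×1 + 3×-1 = -2; r[4] = 3×1 = 3

[3, 1, 3]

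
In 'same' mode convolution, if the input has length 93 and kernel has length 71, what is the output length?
'Same' mode returns an output with the same length as the input: 93

93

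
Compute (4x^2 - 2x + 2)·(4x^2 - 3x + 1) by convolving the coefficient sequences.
Ascending coefficients: a = [2, -2, 4], b = [1, -3, 4]. c[0] = 2×1 = 2; c[1] = 2×-3 + -2×1 = -8; c[2] = 2×4 + -2×-3 + 4×1 = 18; c[3] = -2×4 + 4×-3 = -20; c[4] = 4×4 = 16. Result coefficients: [2, -8, 18, -20, 16] → 16x^4 - 20x^3 + 18x^2 - 8x + 2

16x^4 - 20x^3 + 18x^2 - 8x + 2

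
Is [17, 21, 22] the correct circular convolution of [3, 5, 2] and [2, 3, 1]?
Recompute circular convolution of [3, 5, 2] and [2, 3, 1]: y[0] = 3×2 + 5×1 + 2×3 = 17; y[1] = 3×3 + 5×2 + 2×1 = 21; y[2] = 3×1 + 5×3 + 2×2 = 22 → [17, 21, 22]. Given [17, 21, 22] matches, so answer: Yes

Yes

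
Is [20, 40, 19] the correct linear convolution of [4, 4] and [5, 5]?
Recompute linear convolution of [4, 4] and [5, 5]: y[0] = 4×5 = 20; y[1] = 4×5 + 4×5 = 40; y[2] = 4×5 = 20 → [20, 40, 20]. Compare to given [20, 40, 19]: they differ at index 2: given 19, correct 20, so answer: No

No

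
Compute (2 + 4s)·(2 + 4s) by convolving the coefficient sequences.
Ascending coefficients: a = [2, 4], b = [2, 4]. c[0] = 2×2 = 4; c[1] = 2×4 + 4×2 = 16; c[2] = 4×4 = 16. Result coefficients: [4, 16, 16] → 4 + 16s + 16s^2

4 + 16s + 16s^2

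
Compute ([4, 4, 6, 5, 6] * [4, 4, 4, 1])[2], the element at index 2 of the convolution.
Use y[k] = Σ_i a[i]·b[k-i] at k=2. y[2] = 4×4 + 4×4 + 6×4 = 56

56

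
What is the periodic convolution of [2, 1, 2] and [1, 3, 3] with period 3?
Use y[k] = Σ_j f[j]·g[(k-j) mod 3]. y[0] = 2×1 + 1×3 + 2×3 = 11; y[1] = 2×3 + 1×1 + 2×3 = 13; y[2] = 2×3 + 1×3 + 2×1 = 11. Result: [11, 13, 11]

[11, 13, 11]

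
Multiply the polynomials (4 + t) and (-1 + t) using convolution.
Ascending coefficients: a = [4, 1], b = [-1, 1]. c[0] = 4×-1 = -4; c[1] = 4×1 + 1×-1 = 3; c[2] = 1×1 = 1. Result coefficients: [-4, 3, 1] → -4 + 3t + t^2

-4 + 3t + t^2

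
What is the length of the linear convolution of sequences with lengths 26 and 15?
Linear/full convolution length: m + n - 1 = 26 + 15 - 1 = 40

40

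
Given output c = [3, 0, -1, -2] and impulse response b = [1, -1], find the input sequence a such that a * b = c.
Deconvolve c=[3, 0, -1, -2] by b=[1, -1]. Since b[0]=1, solve forward: a[0] = c[0] / 1 = 3; a[1] = (c[1] - 3×-1) / 1 = 3; a[2] = (c[2] - 3×-1) / 1 = 2. So a = [3, 3, 2]. Check by forward convolution: c[0] = 3×1 = 3; c[1] = 3×-1 + 3×1 = 0; c[2] = 3×-1 + 2×1 = -1; c[3] = 2×-1 = -2

[3, 3, 2]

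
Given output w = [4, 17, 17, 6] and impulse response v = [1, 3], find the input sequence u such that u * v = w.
Deconvolve w=[4, 17, 17, 6] by v=[1, 3]. Since v[0]=1, solve forward: u[0] = w[0] / 1 = 4; u[1] = (w[1] - 4×3) / 1 = 5; u[2] = (w[2] - 5×3) / 1 = 2. So u = [4, 5, 2]. Check by forward convolution: w[0] = 4×1 = 4; w[1] = 4×3 + 5×1 = 17; w[2] = 5×3 + 2×1 = 17; w[3] = 2×3 = 6

[4, 5, 2]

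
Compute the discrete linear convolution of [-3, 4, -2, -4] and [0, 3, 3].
y[0] = -3×0 = 0; y[1] = -3×3 + 4×0 = -9; y[2] = -3×3 + 4×3 + -2×0 = 3; y[3] = 4×3 + -2×3 + -4×0 = 6; y[4] = -2×3 + -4×3 = -18; y[5] = -4×3 = -12

[0, -9, 3, 6, -18, -12]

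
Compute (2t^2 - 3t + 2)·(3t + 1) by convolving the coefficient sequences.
Ascending coefficients: a = [2, -3, 2], b = [1, 3]. c[0] = 2×1 = 2; c[1] = 2×3 + -3×1 = 3; c[2] = -3×3 + 2×1 = -7; c[3] = 2×3 = 6. Result coefficients: [2, 3, -7, 6] → 6t^3 - 7t^2 + 3t + 2

6t^3 - 7t^2 + 3t + 2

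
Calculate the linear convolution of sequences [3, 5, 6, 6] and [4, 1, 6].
y[0] = 3×4 = 12; y[1] = 3×1 + 5×4 = 23; y[2] = 3×6 + 5×1 + 6×4 = 47; y[3] = 5×6 + 6×1 + 6×4 = 60; y[4] = 6×6 + 6×1 = 42; y[5] = 6×6 = 36

[12, 23, 47, 60, 42, 36]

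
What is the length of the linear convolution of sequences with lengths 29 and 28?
Linear/full convolution length: m + n - 1 = 29 + 28 - 1 = 56

56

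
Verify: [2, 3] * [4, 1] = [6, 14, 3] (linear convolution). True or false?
Recompute linear convolution of [2, 3] and [4, 1]: y[0] = 2×4 = 8; y[1] = 2×1 + 3×4 = 14; y[2] = 3×1 = 3 → [8, 14, 3]. Compare to given [6, 14, 3]: they differ at index 0: given 6, correct 8, so answer: No

No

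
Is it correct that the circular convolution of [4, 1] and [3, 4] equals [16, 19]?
Recompute circular convolution of [4, 1] and [3, 4]: y[0] = 4×3 + 1×4 = 16; y[1] = 4×4 + 1×3 = 19 → [16, 19]. Given [16, 19] matches, so answer: Yes

Yes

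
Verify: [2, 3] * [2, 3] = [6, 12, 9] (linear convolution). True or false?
Recompute linear convolution of [2, 3] and [2, 3]: y[0] = 2×2 = 4; y[1] = 2×3 + 3×2 = 12; y[2] = 3×3 = 9 → [4, 12, 9]. Compare to given [6, 12, 9]: they differ at index 0: given 6, correct 4, so answer: No

No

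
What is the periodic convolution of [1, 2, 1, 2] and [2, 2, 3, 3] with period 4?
Use y[k] = Σ_j s[j]·t[(k-j) mod 4]. y[0] = 1×2 + 2×3 + 1×3 + 2×2 = 15; y[1] = 1×2 + 2×2 + 1×3 + 2×3 = 15; y[2] = 1×3 + 2×2 + 1×2 + 2×3 = 15; y[3] = 1×3 + 2×3 + 1×2 + 2×2 = 15. Result: [15, 15, 15, 15]

[15, 15, 15, 15]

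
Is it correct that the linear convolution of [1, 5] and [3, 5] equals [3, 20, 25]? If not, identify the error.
Recompute linear convolution of [1, 5] and [3, 5]: y[0] = 1×3 = 3; y[1] = 1×5 + 5×3 = 20; y[2] = 5×5 = 25 → [3, 20, 25]. Given [3, 20, 25] matches, so answer: Yes

Yes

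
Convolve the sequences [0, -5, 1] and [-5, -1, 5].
y[0] = 0×-5 = 0; y[1] = 0×-1 + -5×-5 = 25; y[2] = 0×5 + -5×-1 + 1×-5 = 0; y[3] = -5×5 + 1×-1 = -26; y[4] = 1×5 = 5

[0, 25, 0, -26, 5]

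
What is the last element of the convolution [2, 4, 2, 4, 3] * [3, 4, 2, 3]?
Use y[k] = Σ_i a[i]·b[k-i] at k=7. y[7] = 3×3 = 9

9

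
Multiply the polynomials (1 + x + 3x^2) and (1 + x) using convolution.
Ascending coefficients: a = [1, 1, 3], b = [1, 1]. c[0] = 1×1 = 1; c[1] = 1×1 + 1×1 = 2; c[2] = 1×1 + 3×1 = 4; c[3] = 3×1 = 3. Result coefficients: [1, 2, 4, 3] → 1 + 2x + 4x^2 + 3x^3

1 + 2x + 4x^2 + 3x^3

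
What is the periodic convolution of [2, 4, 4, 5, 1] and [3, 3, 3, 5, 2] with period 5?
Use y[k] = Σ_j f[j]·g[(k-j) mod 5]. y[0] = 2×3 + 4×2 + 4×5 + 5×3 + 1×3 = 52; y[1] = 2×3 + 4×3 + 4×2 + 5×5 + 1×3 = 54; y[2] = 2×3 + 4×3 + 4×3 + 5×2 + 1×5 = 45; y[3] = 2×5 + 4×3 + 4×3 + 5×3 + 1×2 = 51; y[4] = 2×2 + 4×5 + 4×3 + 5×3 + 1×3 = 54. Result: [52, 54, 45, 51, 54]

[52, 54, 45, 51, 54]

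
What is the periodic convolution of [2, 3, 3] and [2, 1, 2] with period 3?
Use y[k] = Σ_j x[j]·h[(k-j) mod 3]. y[0] = 2×2 + 3×2 + 3×1 = 13; y[1] = 2×1 + 3×2 + 3×2 = 14; y[2] = 2×2 + 3×1 + 3×2 = 13. Result: [13, 14, 13]

[13, 14, 13]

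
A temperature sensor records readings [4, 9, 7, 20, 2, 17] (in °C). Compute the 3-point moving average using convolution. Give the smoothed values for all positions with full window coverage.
3-point moving average kernel = [1, 1, 1]. Apply in 'valid' mode (full window coverage): avg[0] = (4 + 9 + 7) / 3 = 6.67; avg[1] = (9 + 7 + 20) / 3 = 12.0; avg[2] = (7 + 20 + 2) / 3 = 9.67; avg[3] = (20 + 2 + 17) / 3 = 13.0. Smoothed values: [6.67, 12.0, 9.67, 13.0]

[6.67, 12.0, 9.67, 13.0]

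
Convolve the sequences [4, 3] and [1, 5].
y[0] = 4×1 = 4; y[1] = 4×5 + 3×1 = 23; y[2] = 3×5 = 15

[4, 23, 15]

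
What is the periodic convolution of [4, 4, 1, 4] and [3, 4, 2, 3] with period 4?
Use y[k] = Σ_j u[j]·v[(k-j) mod 4]. y[0] = 4×3 + 4×3 + 1×2 + 4×4 = 42; y[1] = 4×4 + 4×3 + 1×3 + 4×2 = 39; y[2] = 4×2 + 4×4 + 1×3 + 4×3 = 39; y[3] = 4×3 + 4×2 + 1×4 + 4×3 = 36. Result: [42, 39, 39, 36]

[42, 39, 39, 36]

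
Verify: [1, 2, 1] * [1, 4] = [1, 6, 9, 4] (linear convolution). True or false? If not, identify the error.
Recompute linear convolution of [1, 2, 1] and [1, 4]: y[0] = 1×1 = 1; y[1] = 1×4 + 2×1 = 6; y[2] = 2×4 + 1×1 = 9; y[3] = 1×4 = 4 → [1, 6, 9, 4]. Given [1, 6, 9, 4] matches, so answer: Yes

Yes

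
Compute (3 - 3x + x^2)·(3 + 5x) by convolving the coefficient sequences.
Ascending coefficients: a = [3, -3, 1], b = [3, 5]. c[0] = 3×3 = 9; c[1] = 3×5 + -3×3 = 6; c[2] = -3×5 + 1×3 = -12; c[3] = 1×5 = 5. Result coefficients: [9, 6, -12, 5] → 9 + 6x - 12x^2 + 5x^3

9 + 6x - 12x^2 + 5x^3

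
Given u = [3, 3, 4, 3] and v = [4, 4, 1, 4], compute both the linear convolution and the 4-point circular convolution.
Linear: y_lin[0] = 3×4 = 12; y_lin[1] = 3×4 + 3×4 = 24; y_lin[2] = 3×1 + 3×4 + 4×4 = 31; y_lin[3] = 3×4 + 3×1 + 4×4 + 3×4 = 43; y_lin[4] = 3×4 + 4×1 + 3×4 = 28; y_lin[5] = 4×4 + 3×1 = 19; y_lin[6] = 3×4 = 12 → [12, 24, 31, 43, 28, 19, 12]. Circular (length 4): y[0] = 3×4 + 3×4 + 4×1 + 3×4 = 40; y[1] = 3×4 + 3×4 + 4×4 + 3×1 = 43; y[2] = 3×1 + 3×4 + 4×4 + 3×4 = 43; y[3] = 3×4 + 3×1 + 4×4 + 3×4 = 43 → [40, 43, 43, 43]

Linear: [12, 24, 31, 43, 28, 19, 12], Circular: [40, 43, 43, 43]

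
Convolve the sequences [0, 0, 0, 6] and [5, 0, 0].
y[0] = 0×5 = 0; y[1] = 0×0 + 0×5 = 0; y[2] = 0×0 + 0×0 + 0×5 = 0; y[3] = 0×0 + 0×0 + 6×5 = 30; y[4] = 0×0 + 6×0 = 0; y[5] = 6×0 = 0

[0, 0, 0, 30, 0, 0]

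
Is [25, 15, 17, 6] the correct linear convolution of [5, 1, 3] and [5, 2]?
Recompute linear convolution of [5, 1, 3] and [5, 2]: y[0] = 5×5 = 25; y[1] = 5×2 + 1×5 = 15; y[2] = 1×2 + 3×5 = 17; y[3] = 3×2 = 6 → [25, 15, 17, 6]. Given [25, 15, 17, 6] matches, so answer: Yes

Yes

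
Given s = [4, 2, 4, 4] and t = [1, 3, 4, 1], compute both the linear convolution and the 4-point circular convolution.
Linear: y_lin[0] = 4×1 = 4; y_lin[1] = 4×3 + 2×1 = 14; y_lin[2] = 4×4 + 2×3 + 4×1 = 26; y_lin[3] = 4×1 + 2×4 + 4×3 + 4×1 = 28; y_lin[4] = 2×1 + 4×4 + 4×3 = 30; y_lin[5] = 4×1 + 4×4 = 20; y_lin[6] = 4×1 = 4 → [4, 14, 26, 28, 30, 20, 4]. Circular (length 4): y[0] = 4×1 + 2×1 + 4×4 + 4×3 = 34; y[1] = 4×3 + 2×1 + 4×1 + 4×4 = 34; y[2] = 4×4 + 2×3 + 4×1 + 4×1 = 30; y[3] = 4×1 + 2×4 + 4×3 + 4×1 = 28 → [34, 34, 30, 28]

Linear: [4, 14, 26, 28, 30, 20, 4], Circular: [34, 34, 30, 28]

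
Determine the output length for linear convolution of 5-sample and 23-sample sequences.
Linear/full convolution length: m + n - 1 = 5 + 23 - 1 = 27

27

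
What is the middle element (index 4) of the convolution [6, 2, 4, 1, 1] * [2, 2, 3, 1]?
Use y[k] = Σ_i a[i]·b[k-i] at k=4. y[4] = 2×1 + 4×3 + 1×2 + 1×2 = 18

18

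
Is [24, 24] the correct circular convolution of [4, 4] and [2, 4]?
Recompute circular convolution of [4, 4] and [2, 4]: y[0] = 4×2 + 4×4 = 24; y[1] = 4×4 + 4×2 = 24 → [24, 24]. Given [24, 24] matches, so answer: Yes

Yes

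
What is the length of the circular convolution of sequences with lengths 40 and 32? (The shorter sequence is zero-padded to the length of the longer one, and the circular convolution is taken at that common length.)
Circular convolution (zero-padding the shorter input) has length max(m, n) = max(40, 32) = 40

40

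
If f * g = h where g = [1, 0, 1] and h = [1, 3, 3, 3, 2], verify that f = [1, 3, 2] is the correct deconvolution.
Forward-compute [1, 3, 2] * [1, 0, 1]: h[0] = 1×1 = 1; h[1] = 1×0 + 3×1 = 3; h[2] = 1×1 + 3×0 + 2×1 = 3; h[3] = 3×1 + 2×0 = 3; h[4] = 2×1 = 2 → [1, 3, 3, 3, 2]. Matches given h = [1, 3, 3, 3, 2], so verified.

Verified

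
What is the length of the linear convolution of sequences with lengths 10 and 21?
Linear/full convolution length: m + n - 1 = 10 + 21 - 1 = 30

30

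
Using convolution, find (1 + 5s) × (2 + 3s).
Ascending coefficients: a = [1, 5], b = [2, 3]. c[0] = 1×2 = 2; c[1] = 1×3 + 5×2 = 13; c[2] = 5×3 = 15. Result coefficients: [2, 13, 15] → 2 + 13s + 15s^2

2 + 13s + 15s^2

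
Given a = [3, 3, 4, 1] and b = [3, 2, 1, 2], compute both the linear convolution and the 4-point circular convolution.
Linear: y_lin[0] = 3×3 = 9; y_lin[1] = 3×2 + 3×3 = 15; y_lin[2] = 3×1 + 3×2 + 4×3 = 21; y_lin[3] = 3×2 + 3×1 + 4×2 + 1×3 = 20; y_lin[4] = 3×2 + 4×1 + 1×2 = 12; y_lin[5] = 4×2 + 1×1 = 9; y_lin[6] = 1×2 = 2 → [9, 15, 21, 20, 12, 9, 2]. Circular (length 4): y[0] = 3×3 + 3×2 + 4×1 + 1×2 = 21; y[1] = 3×2 + 3×3 + 4×2 + 1×1 = 24; y[2] = 3×1 + 3×2 + 4×3 + 1×2 = 23; y[3] = 3×2 + 3×1 + 4×2 + 1×3 = 20 → [21, 24, 23, 20]

Linear: [9, 15, 21, 20, 12, 9, 2], Circular: [21, 24, 23, 20]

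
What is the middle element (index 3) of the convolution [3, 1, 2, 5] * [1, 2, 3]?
Use y[k] = Σ_i a[i]·b[k-i] at k=3. y[3] = 1×3 + 2×2 + 5×1 = 12

12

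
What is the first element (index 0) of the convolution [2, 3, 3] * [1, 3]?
Use y[k] = Σ_i a[i]·b[k-i] at k=0. y[0] = 2×1 = 2

2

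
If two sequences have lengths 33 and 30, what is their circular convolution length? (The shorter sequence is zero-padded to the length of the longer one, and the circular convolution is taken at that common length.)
Circular convolution (zero-padding the shorter input) has length max(m, n) = max(33, 30) = 33

33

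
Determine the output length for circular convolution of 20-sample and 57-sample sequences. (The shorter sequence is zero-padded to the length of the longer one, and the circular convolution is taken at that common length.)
Circular convolution (zero-padding the shorter input) has length max(m, n) = max(20, 57) = 57

57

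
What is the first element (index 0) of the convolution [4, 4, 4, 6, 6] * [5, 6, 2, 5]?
Use y[k] = Σ_i a[i]·b[k-i] at k=0. y[0] = 4×5 = 20

20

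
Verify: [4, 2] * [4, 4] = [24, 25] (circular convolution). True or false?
Recompute circular convolution of [4, 2] and [4, 4]: y[0] = 4×4 + 2×4 = 24; y[1] = 4×4 + 2×4 = 24 → [24, 24]. Compare to given [24, 25]: they differ at index 1: given 25, correct 24, so answer: No

No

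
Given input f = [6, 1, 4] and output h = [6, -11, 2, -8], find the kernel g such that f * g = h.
Output length 4 = len(f) + len(g) - 1 ⇒ len(g) = 2. Solve g forward using g[k] = (h[k] - Σ_{i≥1} f[i]·g[k-i]) / f[0]: g[0] = h[0] / f[0] = 6 / 6 = 1; g[1] = (h[1] - 1×1) / f[0] = (-11 - 1×1) / 6 = -2. So g = [1, -2]. Forward-check [6, 1, 4] * [1, -2]: h[0] = 6×1 = 6; h[1] = 6×-2 + 1×1 = -11; h[2] = 1×-2 + 4×1 = 2; h[3] = 4×-2 = -8 → [6, -11, 2, -8] ✓

[1, -2]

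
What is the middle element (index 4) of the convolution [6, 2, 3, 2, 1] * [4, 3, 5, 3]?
Use y[k] = Σ_i a[i]·b[k-i] at k=4. y[4] = 2×3 + 3×5 + 2×3 + 1×4 = 31

31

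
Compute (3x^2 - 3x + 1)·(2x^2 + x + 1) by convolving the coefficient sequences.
Ascending coefficients: a = [1, -3, 3], b = [1, 1, 2]. c[0] = 1×1 = 1; c[1] = 1×1 + -3×1 = -2; c[2] = 1×2 + -3×1 + 3×1 = 2; c[3] = -3×2 + 3×1 = -3; c[4] = 3×2 = 6. Result coefficients: [1, -2, 2, -3, 6] → 6x^4 - 3x^3 + 2x^2 - 2x + 1

6x^4 - 3x^3 + 2x^2 - 2x + 1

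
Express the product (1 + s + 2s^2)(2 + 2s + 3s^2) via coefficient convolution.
Ascending coefficients: a = [1, 1, 2], b = [2, 2, 3]. c[0] = 1×2 = 2; c[1] = 1×2 + 1×2 = 4; c[2] = 1×3 + 1×2 + 2×2 = 9; c[3] = 1×3 + 2×2 = 7; c[4] = 2×3 = 6. Result coefficients: [2, 4, 9, 7, 6] → 2 + 4s + 9s^2 + 7s^3 + 6s^4

2 + 4s + 9s^2 + 7s^3 + 6s^4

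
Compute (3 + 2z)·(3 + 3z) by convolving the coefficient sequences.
Ascending coefficients: a = [3, 2], b = [3, 3]. c[0] = 3×3 = 9; c[1] = 3×3 + 2×3 = 15; c[2] = 2×3 = 6. Result coefficients: [9, 15, 6] → 9 + 15z + 6z^2

9 + 15z + 6z^2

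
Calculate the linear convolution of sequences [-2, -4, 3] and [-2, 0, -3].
y[0] = -2×-2 = 4; y[1] = -2×0 + -4×-2 = 8; y[2] = -2×-3 + -4×0 + 3×-2 = 0; y[3] = -4×-3 + 3×0 = 12; y[4] = 3×-3 = -9

[4, 8, 0, 12, -9]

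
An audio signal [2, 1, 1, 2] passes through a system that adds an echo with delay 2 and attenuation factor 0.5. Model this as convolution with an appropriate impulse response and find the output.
Direct-path + delayed-attenuated-path model → impulse response h = [1, 0, 0.5] (1 at lag 0, 0.5 at lag 2). Output y[n] = x[n] + 0.5·x[n - 2] (with x[n] = 0 outside 0..3): y[0] = 2 + 0.5×0 = 2; y[1] = 1 + 0.5×0 = 1; y[2] = 1 + 0.5×2 = 2.0; y[3] = 2 + 0.5×1 = 2.5; y[4] = 0 + 0.5×1 = 0.5; y[5] = 0 + 0.5×2 = 1.0. So y = [2, 1, 2.0, 2.5, 0.5, 1.0]

[2, 1, 2.0, 2.5, 0.5, 1.0]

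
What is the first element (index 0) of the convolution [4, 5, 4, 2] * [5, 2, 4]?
Use y[k] = Σ_i a[i]·b[k-i] at k=0. y[0] = 4×5 = 20

20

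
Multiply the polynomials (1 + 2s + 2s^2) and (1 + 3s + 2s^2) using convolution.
Ascending coefficients: a = [1, 2, 2], b = [1, 3, 2]. c[0] = 1×1 = 1; c[1] = 1×3 + 2×1 = 5; c[2] = 1×2 + 2×3 + 2×1 = 10; c[3] = 2×2 + 2×3 = 10; c[4] = 2×2 = 4. Result coefficients: [1, 5, 10, 10, 4] → 1 + 5s + 10s^2 + 10s^3 + 4s^4

1 + 5s + 10s^2 + 10s^3 + 4s^4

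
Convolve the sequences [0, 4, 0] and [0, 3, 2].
y[0] = 0×0 = 0; y[1] = 0×3 + 4×0 = 0; y[2] = 0×2 + 4×3 + 0×0 = 12; y[3] = 4×2 + 0×3 = 8; y[4] = 0×2 = 0

[0, 0, 12, 8, 0]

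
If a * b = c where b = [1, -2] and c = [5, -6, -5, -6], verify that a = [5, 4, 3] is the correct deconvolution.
Forward-compute [5, 4, 3] * [1, -2]: c[0] = 5×1 = 5; c[1] = 5×-2 + 4×1 = -6; c[2] = 4×-2 + 3×1 = -5; c[3] = 3×-2 = -6 → [5, -6, -5, -6]. Matches given c = [5, -6, -5, -6], so verified.

Verified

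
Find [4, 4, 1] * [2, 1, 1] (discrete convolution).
y[0] = 4×2 = 8; y[1] = 4×1 + 4×2 = 12; y[2] = 4×1 + 4×1 + 1×2 = 10; y[3] = 4×1 + 1×1 = 5; y[4] = 1×1 = 1

[8, 12, 10, 5, 1]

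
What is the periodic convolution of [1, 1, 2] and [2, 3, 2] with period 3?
Use y[k] = Σ_j u[j]·v[(k-j) mod 3]. y[0] = 1×2 + 1×2 + 2×3 = 10; y[1] = 1×3 + 1×2 + 2×2 = 9; y[2] = 1×2 + 1×3 + 2×2 = 9. Result: [10, 9, 9]

[10, 9, 9]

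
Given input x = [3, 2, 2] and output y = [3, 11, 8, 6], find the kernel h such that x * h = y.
Output length 4 = len(x) + len(h) - 1 ⇒ len(h) = 2. Solve h forward using h[k] = (y[k] - Σ_{i≥1} x[i]·h[k-i]) / x[0]: h[0] = y[0] / x[0] = 3 / 3 = 1; h[1] = (y[1] - 2×1) / x[0] = (11 - 2×1) / 3 = 3. So h = [1, 3]. Forward-check [3, 2, 2] * [1, 3]: y[0] = 3×1 = 3; y[1] = 3×3 + 2×1 = 11; y[2] = 2×3 + 2×1 = 8; y[3] = 2×3 = 6 → [3, 11, 8, 6] ✓

[1, 3]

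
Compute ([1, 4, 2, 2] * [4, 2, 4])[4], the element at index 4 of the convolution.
Use y[k] = Σ_i a[i]·b[k-i] at k=4. y[4] = 2×4 + 2×2 = 12

12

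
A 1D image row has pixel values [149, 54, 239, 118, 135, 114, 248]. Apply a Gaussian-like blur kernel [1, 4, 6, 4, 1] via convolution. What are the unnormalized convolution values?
Convolve image row [149, 54, 239, 118, 135, 114, 248] with kernel [1, 4, 6, 4, 1]: y[0] = 149×1 = 149; y[1] = 149×4 + 54×1 = 650; y[2] = 149×6 + 54×4 + 239×1 = 1349; y[3] = 149×4 + 54×6 + 239×4 + 118×1 = 1994; y[4] = 149×1 + 54×4 + 239×6 + 118×4 + 135×1 = 2406; y[5] = 54×1 + 239×4 + 118×6 + 135×4 + 114×1 = 2372; y[6] = 239×1 + 118×4 + 135×6 + 114×4 + 248×1 = 2225; y[7] = 118×1 + 135×4 + 114×6 + 248×4 = 2334; y[8] = 135×1 + 114×4 + 248×6 = 2079; y[9] = 114×1 + 248×4 = 1106; y[10] = 248×1 = 248 → [149, 650, 1349, 1994, 2406, 2372, 2225, 2334, 2079, 1106, 248]. Normalization factor = sum(kernel) = 16.

[149, 650, 1349, 1994, 2406, 2372, 2225, 2334, 2079, 1106, 248]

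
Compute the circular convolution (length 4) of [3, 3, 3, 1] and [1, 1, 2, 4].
Use y[k] = Σ_j u[j]·v[(k-j) mod 4]. y[0] = 3×1 + 3×4 + 3×2 + 1×1 = 22; y[1] = 3×1 + 3×1 + 3×4 + 1×2 = 20; y[2] = 3×2 + 3×1 + 3×1 + 1×4 = 16; y[3] = 3×4 + 3×2 + 3×1 + 1×1 = 22. Result: [22, 20, 16, 22]

[22, 20, 16, 22]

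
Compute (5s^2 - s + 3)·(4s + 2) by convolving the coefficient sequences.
Ascending coefficients: a = [3, -1, 5], b = [2, 4]. c[0] = 3×2 = 6; c[1] = 3×4 + -1×2 = 10; c[2] = -1×4 + 5×2 = 6; c[3] = 5×4 = 20. Result coefficients: [6, 10, 6, 20] → 20s^3 + 6s^2 + 10s + 6

20s^3 + 6s^2 + 10s + 6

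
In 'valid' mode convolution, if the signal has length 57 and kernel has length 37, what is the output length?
'Valid' mode counts only positions where the kernel fully overlaps the signal: m - n + 1 = 57 - 37 + 1 = 21

21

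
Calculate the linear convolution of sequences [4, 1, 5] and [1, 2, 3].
y[0] = 4×1 = 4; y[1] = 4×2 + 1×1 = 9; y[2] = 4×3 + 1×2 + 5×1 = 19; y[3] = 1×3 + 5×2 = 13; y[4] = 5×3 = 15

[4, 9, 19, 13, 15]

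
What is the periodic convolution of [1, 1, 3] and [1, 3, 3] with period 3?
Use y[k] = Σ_j x[j]·h[(k-j) mod 3]. y[0] = 1×1 + 1×3 + 3×3 = 13; y[1] = 1×3 + 1×1 + 3×3 = 13; y[2] = 1×3 + 1×3 + 3×1 = 9. Result: [13, 13, 9]

[13, 13, 9]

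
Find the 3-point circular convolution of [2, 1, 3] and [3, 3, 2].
Use y[k] = Σ_j s[j]·t[(k-j) mod 3]. y[0] = 2×3 + 1×2 + 3×3 = 17; y[1] = 2×3 + 1×3 + 3×2 = 15; y[2] = 2×2 + 1×3 + 3×3 = 16. Result: [17, 15, 16]

[17, 15, 16]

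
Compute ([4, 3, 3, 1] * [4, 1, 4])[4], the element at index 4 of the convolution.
Use y[k] = Σ_i a[i]·b[k-i] at k=4. y[4] = 3×4 + 1×1 = 13

13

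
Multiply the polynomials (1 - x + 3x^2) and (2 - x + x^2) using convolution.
Ascending coefficients: a = [1, -1, 3], b = [2, -1, 1]. c[0] = 1×2 = 2; c[1] = 1×-1 + -1×2 = -3; c[2] = 1×1 + -1×-1 + 3×2 = 8; c[3] = -1×1 + 3×-1 = -4; c[4] = 3×1 = 3. Result coefficients: [2, -3, 8, -4, 3] → 2 - 3x + 8x^2 - 4x^3 + 3x^4

2 - 3x + 8x^2 - 4x^3 + 3x^4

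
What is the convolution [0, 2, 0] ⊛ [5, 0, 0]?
y[0] = 0×5 = 0; y[1] = 0×0 + 2×5 = 10; y[2] = 0×0 + 2×0 + 0×5 = 0; y[3] = 2×0 + 0×0 = 0; y[4] = 0×0 = 0

[0, 10, 0, 0, 0]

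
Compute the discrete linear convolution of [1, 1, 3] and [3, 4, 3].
y[0] = 1×3 = 3; y[1] = 1×4 + 1×3 = 7; y[2] = 1×3 + 1×4 + 3×3 = 16; y[3] = 1×3 + 3×4 = 15; y[4] = 3×3 = 9

[3, 7, 16, 15, 9]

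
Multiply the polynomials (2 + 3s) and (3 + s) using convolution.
Ascending coefficients: a = [2, 3], b = [3, 1]. c[0] = 2×3 = 6; c[1] = 2×1 + 3×3 = 11; c[2] = 3×1 = 3. Result coefficients: [6, 11, 3] → 6 + 11s + 3s^2

6 + 11s + 3s^2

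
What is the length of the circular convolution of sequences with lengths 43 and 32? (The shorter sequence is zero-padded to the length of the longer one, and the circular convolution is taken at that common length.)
Circular convolution (zero-padding the shorter input) has length max(m, n) = max(43, 32) = 43

43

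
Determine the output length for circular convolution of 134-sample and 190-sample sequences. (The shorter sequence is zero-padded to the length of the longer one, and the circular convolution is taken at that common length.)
Circular convolution (zero-padding the shorter input) has length max(m, n) = max(134, 190) = 190

190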